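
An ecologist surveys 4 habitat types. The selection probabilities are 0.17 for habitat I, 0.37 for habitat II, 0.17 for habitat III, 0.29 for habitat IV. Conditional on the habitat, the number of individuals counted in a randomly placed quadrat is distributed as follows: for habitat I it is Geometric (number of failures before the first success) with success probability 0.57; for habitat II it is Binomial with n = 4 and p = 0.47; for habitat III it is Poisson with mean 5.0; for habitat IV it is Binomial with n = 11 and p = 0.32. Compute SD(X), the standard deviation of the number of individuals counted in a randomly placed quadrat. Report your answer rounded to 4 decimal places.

Per component, I: μ=0.754386, E[X²]=1.89258; II: μ=1.88, E[X²]=4.5308; III: μ=5, E[X²]=30; IV: μ=3.52, E[X²]=14.784.
E[X] = 0.17·0.754386 + 0.37·1.88 + 0.17·5 + 0.29·3.52 = 2.69465.
E[X²] = 0.17·1.89258 + 0.37·4.5308 + 0.17·30 + 0.29·14.784 = 11.3855.
Var(X) = E[X²] − (E[X])² = 11.3855 − 7.26111 = 4.12438.
SD(X) = √4.12438 = 2.03086.

2.0309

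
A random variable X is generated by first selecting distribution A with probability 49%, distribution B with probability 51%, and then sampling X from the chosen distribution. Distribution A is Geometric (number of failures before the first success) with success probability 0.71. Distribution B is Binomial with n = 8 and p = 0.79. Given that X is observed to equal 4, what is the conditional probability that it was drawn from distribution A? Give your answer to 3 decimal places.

0.083

Likelihoods P(X=4 | ·): A: 0.0050217; B: 0.0530254.
Posterior ∝ prior × likelihood. Numerator for A: 0.49·0.0050217 = 0.00246063.
Normalizing constant: 0.49·0.0050217 + 0.51·0.0530254 = 0.0295036.
P(A | observation) = 0.00246063 / 0.0295036 = 0.0834011.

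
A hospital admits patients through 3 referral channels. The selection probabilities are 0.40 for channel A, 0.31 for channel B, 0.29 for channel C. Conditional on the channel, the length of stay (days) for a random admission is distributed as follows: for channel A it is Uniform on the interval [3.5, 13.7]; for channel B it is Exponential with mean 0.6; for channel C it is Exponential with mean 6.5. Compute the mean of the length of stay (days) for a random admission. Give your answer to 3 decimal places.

5.511

Component means — A: 8.6; B: 0.6; C: 6.5.
E[X] = 0.4·8.6 + 0.31·0.6 + 0.29·6.5 = 5.511.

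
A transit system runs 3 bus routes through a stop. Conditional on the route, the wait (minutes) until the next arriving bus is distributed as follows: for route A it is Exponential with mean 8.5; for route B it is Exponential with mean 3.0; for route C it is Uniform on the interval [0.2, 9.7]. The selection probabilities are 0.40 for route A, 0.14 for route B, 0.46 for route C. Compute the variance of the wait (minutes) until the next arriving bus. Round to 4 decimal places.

37.8773

Per component, A: μ=8.5, E[X²]=144.5; B: μ=3, E[X²]=18; C: μ=4.95, E[X²]=32.0233.
E[X] = 0.4·8.5 + 0.14·3 + 0.46·4.95 = 6.097.
E[X²] = 0.4·144.5 + 0.14·18 + 0.46·32.0233 = 75.0507.
Var(X) = E[X²] − (E[X])² = 75.0507 − 37.1734 = 37.8773.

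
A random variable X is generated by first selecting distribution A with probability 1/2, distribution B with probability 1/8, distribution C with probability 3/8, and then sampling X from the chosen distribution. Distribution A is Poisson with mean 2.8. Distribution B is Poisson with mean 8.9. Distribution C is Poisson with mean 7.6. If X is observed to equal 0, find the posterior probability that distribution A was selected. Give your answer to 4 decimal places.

0.9933

Likelihoods P(X=0 | ·): A: 0.0608101; B: 0.000136389; C: 0.000500451.
Posterior ∝ prior × likelihood. Numerator for A: 0.5·0.0608101 = 0.030405.
Normalizing constant: 0.5·0.0608101 + 0.125·0.000136389 + 0.375·0.000500451 = 0.0306097.
P(A | observation) = 0.030405 / 0.0306097 = 0.993312.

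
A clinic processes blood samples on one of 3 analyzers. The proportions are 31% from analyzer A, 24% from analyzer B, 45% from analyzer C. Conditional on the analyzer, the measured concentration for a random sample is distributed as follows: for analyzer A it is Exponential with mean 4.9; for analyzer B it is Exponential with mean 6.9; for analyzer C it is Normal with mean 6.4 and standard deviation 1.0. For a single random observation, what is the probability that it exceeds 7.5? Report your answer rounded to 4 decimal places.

0.2091

Conditional on each analyzer, P(X > 7.5): A: 0.216403; B: 0.337241; C: 0.135666.
By total probability, P(X > 7.5) = 0.31·0.216403 + 0.24·0.337241 + 0.45·0.135666 = 0.209073.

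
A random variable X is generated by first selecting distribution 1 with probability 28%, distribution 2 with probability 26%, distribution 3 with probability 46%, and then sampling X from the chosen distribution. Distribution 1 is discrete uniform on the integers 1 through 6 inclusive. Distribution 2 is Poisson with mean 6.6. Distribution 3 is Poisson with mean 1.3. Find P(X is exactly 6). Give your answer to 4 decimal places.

0.0881

Conditional on each component, P(X = 6): 1: 0.166667; 2: 0.156166; 3: 0.00182703.
By total probability, P(X = 6) = 0.28·0.166667 + 0.26·0.156166 + 0.46·0.00182703 = 0.0881104.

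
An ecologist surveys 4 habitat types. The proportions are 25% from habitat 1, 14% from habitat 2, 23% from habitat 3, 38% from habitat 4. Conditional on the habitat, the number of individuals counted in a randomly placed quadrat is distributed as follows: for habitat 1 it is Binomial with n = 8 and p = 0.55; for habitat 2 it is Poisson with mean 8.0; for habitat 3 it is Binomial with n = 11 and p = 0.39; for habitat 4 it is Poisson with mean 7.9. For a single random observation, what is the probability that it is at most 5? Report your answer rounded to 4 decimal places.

0.4762

Conditional on each habitat, P(X ≤ 5): 1: 0.77987; 2: 0.191236; 3: 0.775101; 4: 0.200569.
By total probability, P(X ≤ 5) = 0.25·0.77987 + 0.14·0.191236 + 0.23·0.775101 + 0.38·0.200569 = 0.47623.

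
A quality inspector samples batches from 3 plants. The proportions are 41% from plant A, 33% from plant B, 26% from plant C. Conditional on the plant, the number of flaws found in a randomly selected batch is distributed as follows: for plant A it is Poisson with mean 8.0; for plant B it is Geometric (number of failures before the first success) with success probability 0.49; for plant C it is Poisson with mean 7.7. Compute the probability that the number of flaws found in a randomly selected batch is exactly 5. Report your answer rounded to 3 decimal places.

0.070

Conditional on each plant, P(X = 5): A: 0.0916037; B: 0.0169062; C: 0.102142.
By total probability, P(X = 5) = 0.41·0.0916037 + 0.33·0.0169062 + 0.26·0.102142 = 0.0696935.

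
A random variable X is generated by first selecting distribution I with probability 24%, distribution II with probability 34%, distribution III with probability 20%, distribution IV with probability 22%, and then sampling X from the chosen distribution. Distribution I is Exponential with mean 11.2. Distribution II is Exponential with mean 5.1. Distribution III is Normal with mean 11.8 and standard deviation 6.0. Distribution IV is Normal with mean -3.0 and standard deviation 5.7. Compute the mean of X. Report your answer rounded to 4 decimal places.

6.1220

Component means — I: 11.2; II: 5.1; III: 11.8; IV: -3.
E[X] = 0.24·11.2 + 0.34·5.1 + 0.2·11.8 + 0.22·-3 = 6.122.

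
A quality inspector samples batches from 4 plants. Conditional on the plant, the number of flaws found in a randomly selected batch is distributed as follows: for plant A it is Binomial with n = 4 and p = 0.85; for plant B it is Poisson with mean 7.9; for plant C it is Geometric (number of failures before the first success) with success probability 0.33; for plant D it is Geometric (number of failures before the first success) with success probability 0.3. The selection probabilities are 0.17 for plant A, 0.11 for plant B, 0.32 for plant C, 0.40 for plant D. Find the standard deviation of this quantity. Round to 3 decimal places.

Per component, A: μ=3.4, E[X²]=12.07; B: μ=7.9, E[X²]=70.31; C: μ=2.0303, E[X²]=10.2746; D: μ=2.33333, E[X²]=13.2222.
E[X] = 0.17·3.4 + 0.11·7.9 + 0.32·2.0303 + 0.4·2.33333 = 3.03003.
E[X²] = 0.17·12.07 + 0.11·70.31 + 0.32·10.2746 + 0.4·13.2222 = 18.3627.
Var(X) = E[X²] − (E[X])² = 18.3627 − 9.18108 = 9.18167.
SD(X) = √9.18167 = 3.03013.

3.030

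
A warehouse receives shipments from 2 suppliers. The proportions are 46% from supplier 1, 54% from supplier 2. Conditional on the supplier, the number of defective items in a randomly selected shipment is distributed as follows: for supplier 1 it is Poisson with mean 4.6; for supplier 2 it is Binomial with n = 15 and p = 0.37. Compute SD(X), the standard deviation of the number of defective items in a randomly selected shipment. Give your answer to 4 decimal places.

2.0563

Per component, 1: μ=4.6, E[X²]=25.76; 2: μ=5.55, E[X²]=34.299.
E[X] = 0.46·4.6 + 0.54·5.55 = 5.113.
E[X²] = 0.46·25.76 + 0.54·34.299 = 30.3711.
Var(X) = E[X²] − (E[X])² = 30.3711 − 26.1428 = 4.22829.
SD(X) = √4.22829 = 2.05628.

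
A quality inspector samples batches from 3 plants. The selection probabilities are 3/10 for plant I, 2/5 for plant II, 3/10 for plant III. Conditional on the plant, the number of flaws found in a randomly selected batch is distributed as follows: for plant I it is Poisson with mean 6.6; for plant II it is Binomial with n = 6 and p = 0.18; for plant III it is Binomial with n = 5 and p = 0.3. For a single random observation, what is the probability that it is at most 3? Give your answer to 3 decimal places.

0.718

Conditional on each plant, P(X ≤ 3): I: 0.105151; II: 0.988448; III: 0.96922.
By total probability, P(X ≤ 3) = 0.3·0.105151 + 0.4·0.988448 + 0.3·0.96922 = 0.717691.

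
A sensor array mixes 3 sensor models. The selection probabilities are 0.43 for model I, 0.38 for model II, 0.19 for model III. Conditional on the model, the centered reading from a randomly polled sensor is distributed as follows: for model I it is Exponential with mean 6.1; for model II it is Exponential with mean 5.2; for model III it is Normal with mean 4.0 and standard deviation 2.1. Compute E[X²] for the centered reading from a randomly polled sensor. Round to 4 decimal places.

56.4289

For each component E[X²] = Var + (mean)², giving I: 74.42; II: 54.08; III: 20.41.
Overall E[X²] = 0.43·74.42 + 0.38·54.08 + 0.19·20.41 = 56.4289.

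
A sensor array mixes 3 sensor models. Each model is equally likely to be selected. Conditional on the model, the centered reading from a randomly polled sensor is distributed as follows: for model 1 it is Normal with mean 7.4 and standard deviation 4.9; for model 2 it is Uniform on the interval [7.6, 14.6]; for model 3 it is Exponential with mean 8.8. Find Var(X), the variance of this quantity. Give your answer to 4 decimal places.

Per component, 1: μ=7.4, E[X²]=78.77; 2: μ=11.1, E[X²]=127.293; 3: μ=8.8, E[X²]=154.88.
E[X] = 0.333333·7.4 + 0.333333·11.1 + 0.333333·8.8 = 9.1.
E[X²] = 0.333333·78.77 + 0.333333·127.293 + 0.333333·154.88 = 120.314.
Var(X) = E[X²] − (E[X])² = 120.314 − 82.81 = 37.5044.

37.5044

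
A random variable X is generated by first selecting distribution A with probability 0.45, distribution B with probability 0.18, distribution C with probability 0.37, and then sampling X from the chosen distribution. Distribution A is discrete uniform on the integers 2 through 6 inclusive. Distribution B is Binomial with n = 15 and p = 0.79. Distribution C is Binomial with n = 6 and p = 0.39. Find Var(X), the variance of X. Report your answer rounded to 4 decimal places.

13.3496

Per component, A: μ=4, E[X²]=18; B: μ=11.85, E[X²]=142.911; C: μ=2.34, E[X²]=6.903.
E[X] = 0.45·4 + 0.18·11.85 + 0.37·2.34 = 4.7988.
E[X²] = 0.45·18 + 0.18·142.911 + 0.37·6.903 = 36.3781.
Var(X) = E[X²] − (E[X])² = 36.3781 − 23.0285 = 13.3496.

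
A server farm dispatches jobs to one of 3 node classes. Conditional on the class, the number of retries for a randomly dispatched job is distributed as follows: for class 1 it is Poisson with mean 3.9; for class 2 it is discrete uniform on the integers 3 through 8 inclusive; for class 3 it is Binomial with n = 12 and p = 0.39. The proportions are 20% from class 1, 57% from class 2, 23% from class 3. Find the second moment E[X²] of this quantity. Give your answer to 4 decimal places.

28.4212

For each component E[X²] = Var + (mean)², giving 1: 19.11; 2: 33.1667; 3: 24.7572.
Overall E[X²] = 0.2·19.11 + 0.57·33.1667 + 0.23·24.7572 = 28.4212.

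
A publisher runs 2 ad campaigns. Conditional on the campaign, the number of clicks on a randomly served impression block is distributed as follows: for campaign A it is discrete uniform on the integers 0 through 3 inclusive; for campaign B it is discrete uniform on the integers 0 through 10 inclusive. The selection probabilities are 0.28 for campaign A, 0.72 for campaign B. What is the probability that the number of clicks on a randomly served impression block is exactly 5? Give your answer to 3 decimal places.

0.065

Conditional on each campaign, P(X = 5): A: 0; B: 0.0909091.
By total probability, P(X = 5) = 0.28·0 + 0.72·0.0909091 = 0.0654545.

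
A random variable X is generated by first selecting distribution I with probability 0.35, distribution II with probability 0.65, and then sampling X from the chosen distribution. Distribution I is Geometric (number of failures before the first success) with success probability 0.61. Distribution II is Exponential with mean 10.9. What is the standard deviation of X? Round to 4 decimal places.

10.0769

Per component, I: μ=0.639344, E[X²]=1.45687; II: μ=10.9, E[X²]=237.62.
E[X] = 0.35·0.639344 + 0.65·10.9 = 7.30877.
E[X²] = 0.35·1.45687 + 0.65·237.62 = 154.963.
Var(X) = E[X²] − (E[X])² = 154.963 − 53.4181 = 101.545.
SD(X) = √101.545 = 10.0769.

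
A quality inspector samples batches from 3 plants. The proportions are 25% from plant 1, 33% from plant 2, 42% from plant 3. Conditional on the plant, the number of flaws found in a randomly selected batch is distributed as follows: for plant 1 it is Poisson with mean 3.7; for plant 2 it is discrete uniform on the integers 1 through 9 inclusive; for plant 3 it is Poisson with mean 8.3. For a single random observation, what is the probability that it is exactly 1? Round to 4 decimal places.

0.0604

Conditional on each plant, P(X = 1): 1: 0.091477; 2: 0.111111; 3: 0.00206269.
By total probability, P(X = 1) = 0.25·0.091477 + 0.33·0.111111 + 0.42·0.00206269 = 0.0604023.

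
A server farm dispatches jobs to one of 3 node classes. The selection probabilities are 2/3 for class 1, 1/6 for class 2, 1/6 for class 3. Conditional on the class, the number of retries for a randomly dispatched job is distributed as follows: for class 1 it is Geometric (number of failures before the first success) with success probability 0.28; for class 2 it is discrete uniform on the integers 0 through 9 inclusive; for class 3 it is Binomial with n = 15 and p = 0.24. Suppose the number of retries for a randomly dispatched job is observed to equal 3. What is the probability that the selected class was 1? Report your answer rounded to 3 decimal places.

Likelihoods P(X=3 | ·): 1: 0.104509; 2: 0.1; 3: 0.233565.
Posterior ∝ prior × likelihood. Numerator for 1: 0.666667·0.104509 = 0.069673.
Normalizing constant: 0.666667·0.104509 + 0.166667·0.1 + 0.166667·0.233565 = 0.125267.
P(1 | observation) = 0.069673 / 0.125267 = 0.556195.

0.556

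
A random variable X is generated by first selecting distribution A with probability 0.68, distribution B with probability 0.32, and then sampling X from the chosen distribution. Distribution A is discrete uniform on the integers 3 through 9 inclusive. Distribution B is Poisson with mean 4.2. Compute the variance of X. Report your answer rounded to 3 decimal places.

4.769

Per component, A: μ=6, E[X²]=40; B: μ=4.2, E[X²]=21.84.
E[X] = 0.68·6 + 0.32·4.2 = 5.424.
E[X²] = 0.68·40 + 0.32·21.84 = 34.1888.
Var(X) = E[X²] − (E[X])² = 34.1888 − 29.4198 = 4.76902.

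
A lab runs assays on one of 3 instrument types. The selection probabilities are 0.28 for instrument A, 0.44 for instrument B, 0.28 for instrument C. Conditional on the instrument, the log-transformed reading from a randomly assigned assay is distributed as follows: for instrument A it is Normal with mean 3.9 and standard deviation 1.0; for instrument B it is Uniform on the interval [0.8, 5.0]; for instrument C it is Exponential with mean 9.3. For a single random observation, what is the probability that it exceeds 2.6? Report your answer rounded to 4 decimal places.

0.7160

Conditional on each instrument, P(X > 2.6): A: 0.9032; B: 0.571429; C: 0.756109.
By total probability, P(X > 2.6) = 0.28·0.9032 + 0.44·0.571429 + 0.28·0.756109 = 0.716035.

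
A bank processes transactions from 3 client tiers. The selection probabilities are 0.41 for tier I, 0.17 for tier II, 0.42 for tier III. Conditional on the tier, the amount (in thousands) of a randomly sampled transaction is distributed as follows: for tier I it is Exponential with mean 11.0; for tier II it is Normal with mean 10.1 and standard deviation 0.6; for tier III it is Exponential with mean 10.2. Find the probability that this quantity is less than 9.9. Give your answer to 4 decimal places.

Conditional on each tier, P(X < 9.9): I: 0.59343; II: 0.369441; III: 0.62114.
By total probability, P(X < 9.9) = 0.41·0.59343 + 0.17·0.369441 + 0.42·0.62114 = 0.56699.

0.5670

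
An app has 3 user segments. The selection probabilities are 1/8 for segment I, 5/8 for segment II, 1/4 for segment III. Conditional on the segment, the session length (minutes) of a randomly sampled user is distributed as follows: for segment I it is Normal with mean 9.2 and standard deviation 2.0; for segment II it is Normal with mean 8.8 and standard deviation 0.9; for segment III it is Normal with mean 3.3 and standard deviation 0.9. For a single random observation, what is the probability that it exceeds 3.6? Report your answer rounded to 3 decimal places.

0.842

Conditional on each segment, P(X > 3.6): I: 0.997445; II: 1; III: 0.369441.
By total probability, P(X > 3.6) = 0.125·0.997445 + 0.625·1 + 0.25·0.369441 = 0.842041.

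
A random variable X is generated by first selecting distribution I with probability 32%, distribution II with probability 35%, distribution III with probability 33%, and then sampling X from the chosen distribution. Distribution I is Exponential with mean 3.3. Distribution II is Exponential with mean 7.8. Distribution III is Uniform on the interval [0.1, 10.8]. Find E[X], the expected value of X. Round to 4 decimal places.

Component means — I: 3.3; II: 7.8; III: 5.45.
E[X] = 0.32·3.3 + 0.35·7.8 + 0.33·5.45 = 5.5845.

5.5845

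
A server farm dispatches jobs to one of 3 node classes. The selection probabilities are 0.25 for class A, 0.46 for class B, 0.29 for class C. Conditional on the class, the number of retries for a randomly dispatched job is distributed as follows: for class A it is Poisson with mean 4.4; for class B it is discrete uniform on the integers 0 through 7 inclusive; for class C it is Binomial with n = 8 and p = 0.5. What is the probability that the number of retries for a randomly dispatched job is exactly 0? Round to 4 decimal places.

0.0617

Conditional on each class, P(X = 0): A: 0.0122773; B: 0.125; C: 0.00390625.
By total probability, P(X = 0) = 0.25·0.0122773 + 0.46·0.125 + 0.29·0.00390625 = 0.0617021.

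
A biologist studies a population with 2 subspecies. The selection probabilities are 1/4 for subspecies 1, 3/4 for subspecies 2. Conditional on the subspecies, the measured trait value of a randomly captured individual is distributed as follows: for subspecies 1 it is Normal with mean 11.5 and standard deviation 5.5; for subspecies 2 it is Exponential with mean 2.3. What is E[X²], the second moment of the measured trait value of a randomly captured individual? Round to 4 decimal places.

For each component E[X²] = Var + (mean)², giving 1: 162.5; 2: 10.58.
Overall E[X²] = 0.25·162.5 + 0.75·10.58 = 48.56.

48.5600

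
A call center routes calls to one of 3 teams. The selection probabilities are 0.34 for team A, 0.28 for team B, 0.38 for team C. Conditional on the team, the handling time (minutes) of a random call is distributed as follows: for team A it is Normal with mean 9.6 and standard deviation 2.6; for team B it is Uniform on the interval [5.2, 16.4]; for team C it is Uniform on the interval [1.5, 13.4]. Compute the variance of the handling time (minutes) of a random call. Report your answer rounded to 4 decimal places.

11.6380

Per component, A: μ=9.6, E[X²]=98.92; B: μ=10.8, E[X²]=127.093; C: μ=7.45, E[X²]=67.3033.
E[X] = 0.34·9.6 + 0.28·10.8 + 0.38·7.45 = 9.119.
E[X²] = 0.34·98.92 + 0.28·127.093 + 0.38·67.3033 = 94.7942.
Var(X) = E[X²] − (E[X])² = 94.7942 − 83.1562 = 11.638.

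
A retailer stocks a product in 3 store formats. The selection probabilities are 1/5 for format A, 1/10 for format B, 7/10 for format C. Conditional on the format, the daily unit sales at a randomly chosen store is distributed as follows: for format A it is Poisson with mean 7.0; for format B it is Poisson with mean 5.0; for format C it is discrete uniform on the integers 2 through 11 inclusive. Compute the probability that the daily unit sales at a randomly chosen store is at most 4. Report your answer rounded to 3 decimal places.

Conditional on each format, P(X ≤ 4): A: 0.172992; B: 0.440493; C: 0.3.
By total probability, P(X ≤ 4) = 0.2·0.172992 + 0.1·0.440493 + 0.7·0.3 = 0.288648.

0.289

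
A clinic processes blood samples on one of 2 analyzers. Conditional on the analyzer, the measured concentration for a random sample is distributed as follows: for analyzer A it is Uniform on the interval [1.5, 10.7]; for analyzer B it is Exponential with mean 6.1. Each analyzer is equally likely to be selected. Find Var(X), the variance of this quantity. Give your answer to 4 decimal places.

Per component, A: μ=6.1, E[X²]=44.2633; B: μ=6.1, E[X²]=74.42.
E[X] = 0.5·6.1 + 0.5·6.1 = 6.1.
E[X²] = 0.5·44.2633 + 0.5·74.42 = 59.3417.
Var(X) = E[X²] − (E[X])² = 59.3417 − 37.21 = 22.1317.

22.1317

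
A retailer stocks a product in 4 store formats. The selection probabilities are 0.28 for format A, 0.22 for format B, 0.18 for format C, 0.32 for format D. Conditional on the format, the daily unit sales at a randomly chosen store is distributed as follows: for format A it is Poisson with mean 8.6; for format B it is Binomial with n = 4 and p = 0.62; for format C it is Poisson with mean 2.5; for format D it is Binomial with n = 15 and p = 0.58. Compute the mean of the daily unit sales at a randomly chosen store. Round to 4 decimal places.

Component means — A: 8.6; B: 2.48; C: 2.5; D: 8.7.
E[X] = 0.28·8.6 + 0.22·2.48 + 0.18·2.5 + 0.32·8.7 = 6.1876.

6.1876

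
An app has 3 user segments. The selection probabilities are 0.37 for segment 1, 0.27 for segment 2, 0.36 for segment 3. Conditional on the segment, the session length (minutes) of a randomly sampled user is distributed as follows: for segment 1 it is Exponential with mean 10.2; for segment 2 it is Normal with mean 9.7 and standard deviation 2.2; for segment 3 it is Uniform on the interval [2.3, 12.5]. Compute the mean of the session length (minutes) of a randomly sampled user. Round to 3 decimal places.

Component means — 1: 10.2; 2: 9.7; 3: 7.4.
E[X] = 0.37·10.2 + 0.27·9.7 + 0.36·7.4 = 9.057.

9.057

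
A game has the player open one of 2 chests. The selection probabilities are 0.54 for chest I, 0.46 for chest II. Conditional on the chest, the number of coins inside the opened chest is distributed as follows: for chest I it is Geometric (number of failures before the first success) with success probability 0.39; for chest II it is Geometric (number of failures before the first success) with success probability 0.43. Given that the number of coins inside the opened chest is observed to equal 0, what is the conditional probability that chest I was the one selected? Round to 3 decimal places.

0.516

Likelihoods P(X=0 | ·): I: 0.39; II: 0.43.
Posterior ∝ prior × likelihood. Numerator for I: 0.54·0.39 = 0.2106.
Normalizing constant: 0.54·0.39 + 0.46·0.43 = 0.4084.
P(I | observation) = 0.2106 / 0.4084 = 0.515671.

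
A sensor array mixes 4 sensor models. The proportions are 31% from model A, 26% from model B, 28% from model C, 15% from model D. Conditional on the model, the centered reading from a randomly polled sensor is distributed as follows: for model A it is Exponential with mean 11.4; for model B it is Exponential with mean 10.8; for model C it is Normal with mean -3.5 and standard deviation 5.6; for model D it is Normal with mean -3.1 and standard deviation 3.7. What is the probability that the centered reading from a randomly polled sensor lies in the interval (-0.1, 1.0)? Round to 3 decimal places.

Conditional on each model, P(-0.1 < X < 1.0): A: 0.083982; B: 0.0884352; C: 0.0610558; D: 0.0748296.
By total probability, P(-0.1 < X < 1.0) = 0.31·0.083982 + 0.26·0.0884352 + 0.28·0.0610558 + 0.15·0.0748296 = 0.0773476.

0.077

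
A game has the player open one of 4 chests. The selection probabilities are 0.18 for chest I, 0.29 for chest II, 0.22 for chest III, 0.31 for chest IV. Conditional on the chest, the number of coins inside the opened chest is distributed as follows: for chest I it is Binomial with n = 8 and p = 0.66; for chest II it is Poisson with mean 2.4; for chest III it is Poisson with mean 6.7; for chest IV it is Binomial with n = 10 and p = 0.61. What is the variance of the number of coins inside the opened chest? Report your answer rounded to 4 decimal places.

Per component, I: μ=5.28, E[X²]=29.6736; II: μ=2.4, E[X²]=8.16; III: μ=6.7, E[X²]=51.59; IV: μ=6.1, E[X²]=39.589.
E[X] = 0.18·5.28 + 0.29·2.4 + 0.22·6.7 + 0.31·6.1 = 5.0114.
E[X²] = 0.18·29.6736 + 0.29·8.16 + 0.22·51.59 + 0.31·39.589 = 31.33.
Var(X) = E[X²] − (E[X])² = 31.33 − 25.1141 = 6.21591.

6.2159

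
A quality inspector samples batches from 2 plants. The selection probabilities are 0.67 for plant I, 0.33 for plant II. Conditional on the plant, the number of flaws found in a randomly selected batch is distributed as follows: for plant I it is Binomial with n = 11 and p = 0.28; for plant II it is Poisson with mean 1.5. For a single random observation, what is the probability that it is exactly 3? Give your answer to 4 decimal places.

Conditional on each plant, P(X = 3): I: 0.261588; II: 0.125511.
By total probability, P(X = 3) = 0.67·0.261588 + 0.33·0.125511 = 0.216683.

0.2167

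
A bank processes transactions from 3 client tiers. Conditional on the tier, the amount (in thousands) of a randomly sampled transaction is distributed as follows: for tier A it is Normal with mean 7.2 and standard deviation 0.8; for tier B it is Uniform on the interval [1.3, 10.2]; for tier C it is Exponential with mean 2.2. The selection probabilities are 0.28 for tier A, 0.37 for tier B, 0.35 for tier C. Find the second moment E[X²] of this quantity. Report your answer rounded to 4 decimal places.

32.7578

For each component E[X²] = Var + (mean)², giving A: 52.48; B: 39.6633; C: 9.68.
Overall E[X²] = 0.28·52.48 + 0.37·39.6633 + 0.35·9.68 = 32.7578.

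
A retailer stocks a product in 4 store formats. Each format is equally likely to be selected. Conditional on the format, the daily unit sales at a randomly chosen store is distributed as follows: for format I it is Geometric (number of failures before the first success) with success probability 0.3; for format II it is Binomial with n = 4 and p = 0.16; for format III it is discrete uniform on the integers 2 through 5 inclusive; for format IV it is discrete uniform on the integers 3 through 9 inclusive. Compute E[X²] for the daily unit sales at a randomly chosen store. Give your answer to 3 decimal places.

16.917

For each component E[X²] = Var + (mean)², giving I: 13.2222; II: 0.9472; III: 13.5; IV: 40.
Overall E[X²] = 0.25·13.2222 + 0.25·0.9472 + 0.25·13.5 + 0.25·40 = 16.9174.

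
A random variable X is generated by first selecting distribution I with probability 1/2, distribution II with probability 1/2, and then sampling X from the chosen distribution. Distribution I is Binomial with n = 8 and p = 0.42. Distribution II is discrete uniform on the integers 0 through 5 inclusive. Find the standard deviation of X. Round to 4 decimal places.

1.6179

Per component, I: μ=3.36, E[X²]=13.2384; II: μ=2.5, E[X²]=9.16667.
E[X] = 0.5·3.36 + 0.5·2.5 = 2.93.
E[X²] = 0.5·13.2384 + 0.5·9.16667 = 11.2025.
Var(X) = E[X²] − (E[X])² = 11.2025 − 8.5849 = 2.61763.
SD(X) = √2.61763 = 1.61791.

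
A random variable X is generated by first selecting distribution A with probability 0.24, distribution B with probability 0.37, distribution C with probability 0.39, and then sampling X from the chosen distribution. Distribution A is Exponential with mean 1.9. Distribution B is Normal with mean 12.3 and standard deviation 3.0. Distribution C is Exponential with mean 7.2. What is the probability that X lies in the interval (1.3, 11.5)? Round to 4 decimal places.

Conditional on each component, P(1.3 < X < 11.5): A: 0.502137; B: 0.39474; C: 0.632348.
By total probability, P(1.3 < X < 11.5) = 0.24·0.502137 + 0.37·0.39474 + 0.39·0.632348 = 0.513182.

0.5132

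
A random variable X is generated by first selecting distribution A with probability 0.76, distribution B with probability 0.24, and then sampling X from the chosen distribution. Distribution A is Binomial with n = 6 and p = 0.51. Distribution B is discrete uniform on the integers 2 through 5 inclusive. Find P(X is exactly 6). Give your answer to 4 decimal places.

0.0134

Conditional on each component, P(X = 6): A: 0.0175963; B: 0.
By total probability, P(X = 6) = 0.76·0.0175963 + 0.24·0 = 0.0133732.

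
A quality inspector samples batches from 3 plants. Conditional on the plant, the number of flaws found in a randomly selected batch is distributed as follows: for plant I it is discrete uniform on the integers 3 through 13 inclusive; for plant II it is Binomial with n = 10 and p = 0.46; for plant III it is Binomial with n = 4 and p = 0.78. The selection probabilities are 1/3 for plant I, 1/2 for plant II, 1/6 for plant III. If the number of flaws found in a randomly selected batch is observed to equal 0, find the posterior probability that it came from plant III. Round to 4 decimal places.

Likelihoods P(X=0 | ·): I: 0; II: 0.00210833; III: 0.00234256.
Posterior ∝ prior × likelihood. Numerator for III: 0.166667·0.00234256 = 0.000390427.
Normalizing constant: 0.333333·0 + 0.5·0.00210833 + 0.166667·0.00234256 = 0.00144459.
P(III | observation) = 0.000390427 / 0.00144459 = 0.270268.

0.2703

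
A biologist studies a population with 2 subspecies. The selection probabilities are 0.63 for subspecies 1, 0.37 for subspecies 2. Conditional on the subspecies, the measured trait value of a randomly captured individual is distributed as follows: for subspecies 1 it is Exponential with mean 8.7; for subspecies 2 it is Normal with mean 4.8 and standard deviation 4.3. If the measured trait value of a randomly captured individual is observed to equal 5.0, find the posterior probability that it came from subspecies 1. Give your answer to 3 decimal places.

Likelihoods f(5.0 | ·): 1: 0.0646973; 2: 0.092677.
Posterior ∝ prior × likelihood. Numerator for 1: 0.63·0.0646973 = 0.0407593.
Normalizing constant: 0.63·0.0646973 + 0.37·0.092677 = 0.0750498.
P(1 | observation) = 0.0407593 / 0.0750498 = 0.543097.

0.543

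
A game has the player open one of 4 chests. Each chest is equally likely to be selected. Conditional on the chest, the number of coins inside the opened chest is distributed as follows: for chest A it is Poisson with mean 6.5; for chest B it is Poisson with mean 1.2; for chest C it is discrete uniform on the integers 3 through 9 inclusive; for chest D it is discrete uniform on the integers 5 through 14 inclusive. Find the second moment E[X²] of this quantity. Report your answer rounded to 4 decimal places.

For each component E[X²] = Var + (mean)², giving A: 48.75; B: 2.64; C: 40; D: 98.5.
Overall E[X²] = 0.25·48.75 + 0.25·2.64 + 0.25·40 + 0.25·98.5 = 47.4725.

47.4725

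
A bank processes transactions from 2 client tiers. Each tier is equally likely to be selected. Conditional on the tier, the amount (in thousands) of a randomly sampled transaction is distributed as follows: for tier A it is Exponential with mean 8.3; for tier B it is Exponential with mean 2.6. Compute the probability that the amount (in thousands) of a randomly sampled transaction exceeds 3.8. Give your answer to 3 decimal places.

0.432

Conditional on each tier, P(X > 3.8): A: 0.632654; B: 0.231879.
By total probability, P(X > 3.8) = 0.5·0.632654 + 0.5·0.231879 = 0.432267.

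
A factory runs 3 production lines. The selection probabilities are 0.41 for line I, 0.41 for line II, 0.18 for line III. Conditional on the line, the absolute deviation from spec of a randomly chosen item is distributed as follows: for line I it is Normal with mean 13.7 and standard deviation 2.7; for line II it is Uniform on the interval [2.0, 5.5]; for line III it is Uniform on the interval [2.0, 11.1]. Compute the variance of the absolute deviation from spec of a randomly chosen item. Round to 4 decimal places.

25.6433

Per component, I: μ=13.7, E[X²]=194.98; II: μ=3.75, E[X²]=15.0833; III: μ=6.55, E[X²]=49.8033.
E[X] = 0.41·13.7 + 0.41·3.75 + 0.18·6.55 = 8.3335.
E[X²] = 0.41·194.98 + 0.41·15.0833 + 0.18·49.8033 = 95.0906.
Var(X) = E[X²] − (E[X])² = 95.0906 − 69.4472 = 25.6433.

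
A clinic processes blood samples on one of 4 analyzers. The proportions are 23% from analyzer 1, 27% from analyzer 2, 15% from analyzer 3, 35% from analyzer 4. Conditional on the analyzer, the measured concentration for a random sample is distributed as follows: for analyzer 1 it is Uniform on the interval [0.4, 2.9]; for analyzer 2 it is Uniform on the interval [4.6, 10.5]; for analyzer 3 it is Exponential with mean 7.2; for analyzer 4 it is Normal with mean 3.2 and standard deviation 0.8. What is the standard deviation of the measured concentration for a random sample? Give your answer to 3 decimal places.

3.867

Per component, 1: μ=1.65, E[X²]=3.24333; 2: μ=7.55, E[X²]=59.9033; 3: μ=7.2, E[X²]=103.68; 4: μ=3.2, E[X²]=10.88.
E[X] = 0.23·1.65 + 0.27·7.55 + 0.15·7.2 + 0.35·3.2 = 4.618.
E[X²] = 0.23·3.24333 + 0.27·59.9033 + 0.15·103.68 + 0.35·10.88 = 36.2799.
Var(X) = E[X²] − (E[X])² = 36.2799 − 21.3259 = 14.9539.
SD(X) = √14.9539 = 3.86703.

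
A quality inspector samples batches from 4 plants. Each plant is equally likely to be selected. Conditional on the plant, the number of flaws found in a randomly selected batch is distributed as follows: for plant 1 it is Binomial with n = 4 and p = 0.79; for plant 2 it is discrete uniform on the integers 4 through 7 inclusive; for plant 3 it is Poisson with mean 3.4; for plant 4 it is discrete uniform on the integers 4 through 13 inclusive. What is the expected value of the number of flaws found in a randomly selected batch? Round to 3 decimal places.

5.140

Component means — 1: 3.16; 2: 5.5; 3: 3.4; 4: 8.5.
E[X] = 0.25·3.16 + 0.25·5.5 + 0.25·3.4 + 0.25·8.5 = 5.14.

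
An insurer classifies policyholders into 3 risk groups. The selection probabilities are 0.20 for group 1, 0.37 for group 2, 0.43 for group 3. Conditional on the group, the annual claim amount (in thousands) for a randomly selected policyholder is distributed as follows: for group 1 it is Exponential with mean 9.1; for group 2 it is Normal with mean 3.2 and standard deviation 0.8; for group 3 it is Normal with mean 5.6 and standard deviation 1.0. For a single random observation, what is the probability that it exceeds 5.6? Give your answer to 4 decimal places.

0.3236

Conditional on each group, P(X > 5.6): 1: 0.540433; 2: 0.0013499; 3: 0.5.
By total probability, P(X > 5.6) = 0.2·0.540433 + 0.37·0.0013499 + 0.43·0.5 = 0.323586.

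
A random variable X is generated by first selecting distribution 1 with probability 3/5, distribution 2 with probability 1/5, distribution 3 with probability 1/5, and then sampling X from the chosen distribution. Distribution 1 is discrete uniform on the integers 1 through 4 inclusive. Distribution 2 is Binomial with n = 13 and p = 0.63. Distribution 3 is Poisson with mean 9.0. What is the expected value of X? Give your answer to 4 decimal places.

4.9380

Component means — 1: 2.5; 2: 8.19; 3: 9.
E[X] = 0.6·2.5 + 0.2·8.19 + 0.2·9 = 4.938.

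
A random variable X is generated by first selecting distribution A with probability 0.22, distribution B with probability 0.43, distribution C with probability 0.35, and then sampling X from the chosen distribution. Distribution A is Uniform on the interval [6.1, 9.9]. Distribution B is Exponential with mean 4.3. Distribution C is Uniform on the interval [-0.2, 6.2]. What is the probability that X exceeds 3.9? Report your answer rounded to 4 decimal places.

0.5194

Conditional on each component, P(X > 3.9): A: 1; B: 0.403743; C: 0.359375.
By total probability, P(X > 3.9) = 0.22·1 + 0.43·0.403743 + 0.35·0.359375 = 0.519391.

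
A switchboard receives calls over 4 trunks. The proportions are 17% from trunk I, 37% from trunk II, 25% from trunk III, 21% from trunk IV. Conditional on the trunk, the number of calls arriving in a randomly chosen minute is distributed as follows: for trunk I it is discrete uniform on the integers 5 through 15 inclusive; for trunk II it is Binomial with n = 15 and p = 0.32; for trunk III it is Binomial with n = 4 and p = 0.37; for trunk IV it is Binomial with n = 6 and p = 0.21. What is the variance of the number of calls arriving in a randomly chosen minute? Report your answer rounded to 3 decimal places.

12.859

Per component, I: μ=10, E[X²]=110; II: μ=4.8, E[X²]=26.304; III: μ=1.48, E[X²]=3.1228; IV: μ=1.26, E[X²]=2.583.
E[X] = 0.17·10 + 0.37·4.8 + 0.25·1.48 + 0.21·1.26 = 4.1106.
E[X²] = 0.17·110 + 0.37·26.304 + 0.25·3.1228 + 0.21·2.583 = 29.7556.
Var(X) = E[X²] − (E[X])² = 29.7556 − 16.897 = 12.8586.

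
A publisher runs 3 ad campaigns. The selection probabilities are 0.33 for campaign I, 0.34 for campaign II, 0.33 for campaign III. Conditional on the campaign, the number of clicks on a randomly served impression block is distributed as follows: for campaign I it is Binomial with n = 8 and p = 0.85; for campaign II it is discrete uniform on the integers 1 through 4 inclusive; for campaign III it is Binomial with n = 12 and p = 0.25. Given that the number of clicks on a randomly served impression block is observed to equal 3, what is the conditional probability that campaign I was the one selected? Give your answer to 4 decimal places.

Likelihoods P(X=3 | ·): I: 0.00261157; II: 0.25; III: 0.258104.
Posterior ∝ prior × likelihood. Numerator for I: 0.33·0.00261157 = 0.000861817.
Normalizing constant: 0.33·0.00261157 + 0.34·0.25 + 0.33·0.258104 = 0.171036.
P(I | observation) = 0.000861817 / 0.171036 = 0.0050388.

0.0050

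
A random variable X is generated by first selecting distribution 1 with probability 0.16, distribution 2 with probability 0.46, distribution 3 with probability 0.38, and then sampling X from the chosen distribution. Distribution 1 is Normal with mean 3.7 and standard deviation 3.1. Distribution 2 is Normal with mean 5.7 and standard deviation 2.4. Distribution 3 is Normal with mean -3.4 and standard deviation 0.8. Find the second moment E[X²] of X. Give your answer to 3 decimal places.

For each component E[X²] = Var + (mean)², giving 1: 23.3; 2: 38.25; 3: 12.2.
Overall E[X²] = 0.16·23.3 + 0.46·38.25 + 0.38·12.2 = 25.959.

25.959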